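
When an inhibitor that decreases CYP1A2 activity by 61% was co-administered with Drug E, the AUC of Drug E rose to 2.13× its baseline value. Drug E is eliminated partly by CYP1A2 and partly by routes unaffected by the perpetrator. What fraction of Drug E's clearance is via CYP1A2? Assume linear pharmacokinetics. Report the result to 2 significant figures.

Call the CYP1A2 fraction fm. After the interaction, CL_new/CL_old = fm × 0.39 + (1 − fm).
AUC ratio = 1 / (new CL fraction), so new CL fraction = 1 / 2.13 = 0.4695.
fm × 0.39 + 1 − fm = 0.4695  ⇒  fm × (0.39 − 1) = −0.5305  ⇒  fm = 0.87.

0.87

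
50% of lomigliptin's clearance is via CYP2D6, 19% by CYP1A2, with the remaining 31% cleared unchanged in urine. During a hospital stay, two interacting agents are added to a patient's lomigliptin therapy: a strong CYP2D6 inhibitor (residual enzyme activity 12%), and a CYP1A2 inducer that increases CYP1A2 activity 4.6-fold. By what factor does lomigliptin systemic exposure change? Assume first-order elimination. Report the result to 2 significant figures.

0.80

CYP2D6: 0.5 × 0.12 = 0.06
CYP1A2: 0.19 × 4.6 = 0.874
Other: 0.31 (unchanged)
CL_new/CL_old = 0.06 + 0.874 + 0.31 = 1.244.
Net systemic exposure ratio = 1 / 1.244 = 0.80.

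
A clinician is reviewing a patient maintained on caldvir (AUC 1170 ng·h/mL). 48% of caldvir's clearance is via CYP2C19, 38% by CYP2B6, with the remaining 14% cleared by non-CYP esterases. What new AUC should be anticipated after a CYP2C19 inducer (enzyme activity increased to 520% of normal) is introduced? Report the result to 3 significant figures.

The CYP2C19 pathway (48% of clearance) is boosted to 5.2× activity: 0.48 × 5.2 = 2.496.
CYP2B6 (38%) and the residual 14% are unaffected.
Relative clearance = 2.496 + 0.38 + 0.14 = 3.016.
With dosing unchanged, AUC scales as 1/CL: 1170 / 3.016 = 388 ng·h/mL.

388 ng·h/mL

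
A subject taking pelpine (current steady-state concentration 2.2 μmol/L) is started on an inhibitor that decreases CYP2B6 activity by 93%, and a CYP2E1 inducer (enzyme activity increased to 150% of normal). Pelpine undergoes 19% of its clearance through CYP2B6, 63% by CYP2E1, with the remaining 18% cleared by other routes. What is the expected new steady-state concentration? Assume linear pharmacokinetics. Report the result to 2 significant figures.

The CYP2B6 pathway (19% of clearance) drops to 0.07× activity: 0.19 × 0.07 = 0.0133.
The CYP2E1 pathway (63% of clearance) is boosted to 1.5× activity: 0.63 × 1.5 = 0.945.
The remaining 18% of clearance is unaffected.
New clearance relative to baseline: 0.0133 + 0.945 + 0.18 = 1.1383.
Steady-state concentration ∝ 1/CL: new value = 2.2 / 1.1383 = 1.9 μmol/L.

1.9 μmol/L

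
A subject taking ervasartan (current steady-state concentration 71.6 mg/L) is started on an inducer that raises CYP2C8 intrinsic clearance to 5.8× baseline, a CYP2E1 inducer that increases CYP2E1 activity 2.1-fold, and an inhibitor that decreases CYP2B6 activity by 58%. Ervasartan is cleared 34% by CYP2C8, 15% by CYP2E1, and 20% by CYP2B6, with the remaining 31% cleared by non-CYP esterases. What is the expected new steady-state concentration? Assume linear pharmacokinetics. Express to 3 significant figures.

26.7 mg/L

The CYP2C8 pathway (34% of clearance) rises to 5.8× activity: 0.34 × 5.8 = 1.972.
The CYP2E1 pathway (15% of clearance) is boosted to 2.1× activity: 0.15 × 2.1 = 0.315.
The CYP2B6 pathway (20% of clearance) drops to 0.42× activity: 0.2 × 0.42 = 0.084.
The remaining 31% of clearance is unaffected.
Relative clearance = 1.972 + 0.315 + 0.084 + 0.31 = 2.681.
Steady-state concentration ∝ 1/CL: new value = 71.6 / 2.681 = 26.7 mg/L.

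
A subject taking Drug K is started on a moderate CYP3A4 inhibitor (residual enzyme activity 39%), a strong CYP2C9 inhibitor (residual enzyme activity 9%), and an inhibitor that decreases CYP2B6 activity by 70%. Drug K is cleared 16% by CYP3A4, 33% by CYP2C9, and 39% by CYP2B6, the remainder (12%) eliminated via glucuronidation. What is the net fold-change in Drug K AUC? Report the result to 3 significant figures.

3.04

The CYP3A4 pathway (16% of clearance) drops to 0.39× activity: 0.16 × 0.39 = 0.0624.
The CYP2C9 pathway (33% of clearance) is reduced to 0.09× activity: 0.33 × 0.09 = 0.0297.
The CYP2B6 pathway (39% of clearance) is reduced to 0.3× activity: 0.39 × 0.3 = 0.117.
Non-CYP routes (12%) are unchanged.
New clearance relative to baseline: 0.0624 + 0.0297 + 0.117 + 0.12 = 0.3291.
Because AUC varies inversely with clearance, the combined effect is 1 / 0.3291 = 3.04.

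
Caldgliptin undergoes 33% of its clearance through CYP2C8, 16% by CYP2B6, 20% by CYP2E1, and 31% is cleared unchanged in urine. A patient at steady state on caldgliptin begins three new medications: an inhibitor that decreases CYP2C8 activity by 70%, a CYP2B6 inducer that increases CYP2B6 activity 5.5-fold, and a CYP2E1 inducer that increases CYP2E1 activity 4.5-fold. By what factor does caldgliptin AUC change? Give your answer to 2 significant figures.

The CYP2C8 pathway (33% of clearance) is reduced to 0.3× activity: 0.33 × 0.3 = 0.099.
The CYP2B6 pathway (16% of clearance) rises to 5.5× activity: 0.16 × 5.5 = 0.88.
The CYP2E1 pathway (20% of clearance) increases to 4.5× activity: 0.2 × 4.5 = 0.9.
Non-CYP routes (31%) are unchanged.
Relative clearance = 0.099 + 0.88 + 0.9 + 0.31 = 2.189.
AUC ∝ 1/CL: fold-change = 1 / 2.189 = 0.46.

0.46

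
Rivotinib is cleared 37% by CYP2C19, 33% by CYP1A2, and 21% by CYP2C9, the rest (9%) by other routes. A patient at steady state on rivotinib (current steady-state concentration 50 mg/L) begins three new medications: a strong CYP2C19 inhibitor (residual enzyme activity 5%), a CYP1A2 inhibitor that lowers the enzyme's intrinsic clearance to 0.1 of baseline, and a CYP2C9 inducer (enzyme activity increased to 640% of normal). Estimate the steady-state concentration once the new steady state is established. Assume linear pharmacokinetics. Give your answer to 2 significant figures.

34 mg/L

The CYP2C19 pathway (37% of clearance) drops to 0.05× activity: 0.37 × 0.05 = 0.0185.
The CYP1A2 pathway (33% of clearance) is reduced to 0.1× activity: 0.33 × 0.1 = 0.033.
The CYP2C9 pathway (21% of clearance) rises to 6.4× activity: 0.21 × 6.4 = 1.344.
The remaining 9% of clearance is unaffected.
Relative clearance = 0.0185 + 0.033 + 1.344 + 0.09 = 1.4855.
Dividing the baseline by the relative clearance: 50 / 1.4855 = 34 mg/L.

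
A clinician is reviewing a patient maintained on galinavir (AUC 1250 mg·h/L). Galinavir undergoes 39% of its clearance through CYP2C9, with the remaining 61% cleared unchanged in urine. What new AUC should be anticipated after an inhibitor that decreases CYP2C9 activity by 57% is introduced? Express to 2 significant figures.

1.6 × 10³ mg·h/L

The CYP2C9 pathway (39% of clearance) is reduced to 0.43× activity: 0.39 × 0.43 = 0.1677.
Non-CYP routes (61%) are unchanged.
CL_new/CL_old = 0.1677 + 0.61 = 0.7777.
With dosing unchanged, AUC scales as 1/CL: 1250 / 0.7777 = 1.6 × 10³ mg·h/L.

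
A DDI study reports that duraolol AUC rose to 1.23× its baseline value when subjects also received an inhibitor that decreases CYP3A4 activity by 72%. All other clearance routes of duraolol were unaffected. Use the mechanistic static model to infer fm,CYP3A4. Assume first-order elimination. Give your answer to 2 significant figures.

0.26

Let fm be the CYP3A4 fraction. New clearance relative to baseline = fm × 0.28 + (1 − fm).
AUC ratio = 1 / (new CL fraction), so new CL fraction = 1 / 1.23 = 0.813.
fm × 0.28 + 1 − fm = 0.813  ⇒  fm × (0.28 − 1) = −0.187  ⇒  fm = 0.26.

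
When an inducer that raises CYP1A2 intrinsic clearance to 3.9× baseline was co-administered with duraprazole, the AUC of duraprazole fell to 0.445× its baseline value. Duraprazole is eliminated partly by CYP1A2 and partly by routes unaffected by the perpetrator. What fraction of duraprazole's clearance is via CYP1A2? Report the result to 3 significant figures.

0.430

Write x for the fraction cleared via CYP1A2. The observed AUC change means clearance rose to 1/0.445 = 2.247 of baseline.
Setting x·3.9 + (1 − x) = 2.247 and solving: x = (2.247 − 1)/(3.9 − 1) = 0.430.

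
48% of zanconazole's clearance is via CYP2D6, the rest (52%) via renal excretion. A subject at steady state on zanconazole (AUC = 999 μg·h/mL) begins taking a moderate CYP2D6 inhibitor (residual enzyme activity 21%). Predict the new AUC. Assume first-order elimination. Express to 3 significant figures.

1.61 × 10³ μg·h/mL

CYP2D6: 0.48 × 0.21 = 0.1008
Other: 0.52 (unchanged)
New clearance relative to baseline: 0.1008 + 0.52 = 0.6208.
AUC ∝ 1/CL, so new value = 999 / 0.6208 = 1.61 × 10³ μg·h/mL.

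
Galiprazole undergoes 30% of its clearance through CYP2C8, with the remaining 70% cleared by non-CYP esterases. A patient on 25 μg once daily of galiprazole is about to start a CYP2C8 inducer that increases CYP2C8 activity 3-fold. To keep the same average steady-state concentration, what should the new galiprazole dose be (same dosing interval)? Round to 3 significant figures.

40.0 μg

The CYP2C8 pathway (30% of clearance) rises to 3× activity: 0.3 × 3 = 0.9.
Non-CYP routes (70%) are unchanged.
CL_new/CL_old = 0.9 + 0.7 = 1.6.
Exposure is unchanged when dose changes in proportion to clearance. New dose = 25 μg × 1.6 = 40.0 μg.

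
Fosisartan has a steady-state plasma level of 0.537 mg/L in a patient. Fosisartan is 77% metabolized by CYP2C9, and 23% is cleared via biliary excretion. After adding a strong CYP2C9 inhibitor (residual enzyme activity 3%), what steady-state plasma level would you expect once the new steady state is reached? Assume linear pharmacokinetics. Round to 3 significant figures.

2.12 mg/L

The CYP2C9 pathway (77% of clearance) is reduced to 0.03× activity: 0.77 × 0.03 = 0.0231.
Non-CYP routes (23%) are unchanged.
Relative clearance = 0.0231 + 0.23 = 0.2531.
Steady-state plasma level ∝ 1/CL, so new value = 0.537 / 0.2531 = 2.12 mg/L.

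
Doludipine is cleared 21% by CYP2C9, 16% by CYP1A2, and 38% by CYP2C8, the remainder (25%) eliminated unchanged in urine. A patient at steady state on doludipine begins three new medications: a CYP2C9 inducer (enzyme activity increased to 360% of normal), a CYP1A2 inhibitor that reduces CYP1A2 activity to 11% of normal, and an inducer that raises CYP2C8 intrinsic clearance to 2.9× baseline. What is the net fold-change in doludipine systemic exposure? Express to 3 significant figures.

0.470

The CYP2C9 pathway (21% of clearance) is boosted to 3.6× activity: 0.21 × 3.6 = 0.756.
The CYP1A2 pathway (16% of clearance) drops to 0.11× activity: 0.16 × 0.11 = 0.0176.
The CYP2C8 pathway (38% of clearance) rises to 2.9× activity: 0.38 × 2.9 = 1.102.
The remaining 25% of clearance is unaffected.
CL_new/CL_old = 0.756 + 0.0176 + 1.102 + 0.25 = 2.1256.
Because systemic exposure varies inversely with clearance, the combined effect is 1 / 2.1256 = 0.470.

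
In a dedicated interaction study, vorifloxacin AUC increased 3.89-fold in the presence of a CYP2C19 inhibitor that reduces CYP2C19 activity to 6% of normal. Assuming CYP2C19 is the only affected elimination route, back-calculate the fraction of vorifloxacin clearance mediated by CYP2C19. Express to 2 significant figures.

0.79

Let x = fm,CYP2C19. Because AUC ∝ 1/CL, relative clearance fell to 1/3.89 = 0.2571.
Only the CYP2C19 route changed, so 0.2571 = x·0.06 + (1 − x), giving x = 0.79.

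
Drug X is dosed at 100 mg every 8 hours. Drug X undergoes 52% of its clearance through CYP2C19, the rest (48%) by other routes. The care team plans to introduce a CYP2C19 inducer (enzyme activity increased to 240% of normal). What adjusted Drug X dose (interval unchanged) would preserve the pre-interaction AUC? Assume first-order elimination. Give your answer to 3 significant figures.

CYP2C19: 0.52 × 2.4 = 1.248
Other: 0.48 (unchanged)
New clearance relative to baseline: 1.248 + 0.48 = 1.728.
Exposure is unchanged when dose changes in proportion to clearance. New dose = 100 mg × 1.728 = 173 mg.

173 mg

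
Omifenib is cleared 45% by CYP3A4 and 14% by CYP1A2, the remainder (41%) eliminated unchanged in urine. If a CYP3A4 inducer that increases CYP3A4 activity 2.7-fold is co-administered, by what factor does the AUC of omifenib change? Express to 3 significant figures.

The CYP3A4 pathway (45% of clearance) rises to 2.7× activity: 0.45 × 2.7 = 1.215.
CYP1A2 (14%) and the residual 41% are unaffected.
Relative clearance = 1.215 + 0.14 + 0.41 = 1.765.
AUC is inversely proportional to clearance, so the fold-change is 1 / 1.765 = 0.567.

0.567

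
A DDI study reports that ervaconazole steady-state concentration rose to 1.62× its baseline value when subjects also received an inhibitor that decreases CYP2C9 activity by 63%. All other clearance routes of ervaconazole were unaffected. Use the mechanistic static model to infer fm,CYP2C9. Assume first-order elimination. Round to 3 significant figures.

0.607

Call the CYP2C9 fraction fm. After the interaction, CL_new/CL_old = fm × 0.37 + (1 − fm).
Steady-state concentration ratio = 1 / (new CL fraction), so new CL fraction = 1 / 1.62 = 0.6173.
fm × 0.37 + 1 − fm = 0.6173  ⇒  fm × (0.37 − 1) = −0.3827  ⇒  fm = 0.607.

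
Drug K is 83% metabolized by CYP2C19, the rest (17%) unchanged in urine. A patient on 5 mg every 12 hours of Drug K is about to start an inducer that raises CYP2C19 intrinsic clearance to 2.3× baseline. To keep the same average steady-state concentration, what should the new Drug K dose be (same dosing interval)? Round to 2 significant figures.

10 mg

The CYP2C19 pathway (83% of clearance) increases to 2.3× activity: 0.83 × 2.3 = 1.909.
Non-CYP routes (17%) are unchanged.
CL_new/CL_old = 1.909 + 0.17 = 2.079.
Exposure is unchanged when dose changes in proportion to clearance. New dose = 5 mg × 2.079 = 10 mg.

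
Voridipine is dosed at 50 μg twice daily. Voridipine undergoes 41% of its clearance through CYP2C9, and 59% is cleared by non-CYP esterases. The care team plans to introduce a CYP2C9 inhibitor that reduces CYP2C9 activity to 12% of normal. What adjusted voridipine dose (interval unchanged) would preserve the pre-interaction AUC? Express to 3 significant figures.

32.0 μg

The CYP2C9 pathway (41% of clearance) drops to 0.12× activity: 0.41 × 0.12 = 0.0492.
Non-CYP routes (59%) are unchanged.
Relative clearance = 0.0492 + 0.59 = 0.6392.
To maintain the same steady-state level, dose must scale with clearance: new dose = 50 × 0.6392 = 32.0 μg.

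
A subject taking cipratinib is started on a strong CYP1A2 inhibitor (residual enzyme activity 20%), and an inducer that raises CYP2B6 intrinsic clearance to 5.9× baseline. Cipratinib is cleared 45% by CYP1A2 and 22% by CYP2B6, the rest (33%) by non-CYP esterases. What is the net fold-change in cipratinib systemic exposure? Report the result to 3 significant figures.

0.582

The CYP1A2 pathway (45% of clearance) falls to 0.2× activity: 0.45 × 0.2 = 0.09.
The CYP2B6 pathway (22% of clearance) increases to 5.9× activity: 0.22 × 5.9 = 1.298.
The remaining 33% of clearance is unaffected.
Relative clearance = 0.09 + 1.298 + 0.33 = 1.718.
Net systemic exposure ratio = 1 / 1.718 = 0.582.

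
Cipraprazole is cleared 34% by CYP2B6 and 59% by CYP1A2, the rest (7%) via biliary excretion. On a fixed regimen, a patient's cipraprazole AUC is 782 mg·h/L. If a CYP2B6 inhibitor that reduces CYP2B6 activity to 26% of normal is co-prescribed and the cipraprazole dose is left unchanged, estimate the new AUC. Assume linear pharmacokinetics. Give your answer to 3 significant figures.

The CYP2B6 pathway (34% of clearance) drops to 0.26× activity: 0.34 × 0.26 = 0.0884.
CYP1A2 (59%) and the residual 7% are unaffected.
New clearance relative to baseline: 0.0884 + 0.59 + 0.07 = 0.7484.
New AUC = baseline ÷ relative clearance = 782 / 0.7484 = 1.04 × 10³ mg·h/L.

1.04 × 10³ mg·h/L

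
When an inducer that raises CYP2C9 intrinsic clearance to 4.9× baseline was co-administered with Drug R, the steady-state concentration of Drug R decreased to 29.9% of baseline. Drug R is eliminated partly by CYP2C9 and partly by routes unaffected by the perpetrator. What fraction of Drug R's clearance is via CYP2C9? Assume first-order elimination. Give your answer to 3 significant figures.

CL'/CL = 1 / 0.299 = 3.344
4.9·fm + (1 − fm) = 3.344
fm = (3.344 − 1) / (4.9 − 1) = 0.601

0.601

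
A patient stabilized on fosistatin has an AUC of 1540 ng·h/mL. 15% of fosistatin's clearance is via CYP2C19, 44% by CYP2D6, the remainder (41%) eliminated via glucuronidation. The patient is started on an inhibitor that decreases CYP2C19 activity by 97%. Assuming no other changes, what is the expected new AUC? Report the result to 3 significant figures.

1.80 × 10³ ng·h/mL

The CYP2C19 pathway (15% of clearance) is reduced to 0.03× activity: 0.15 × 0.03 = 0.0045.
CYP2D6 (44%) and the residual 41% are unaffected.
Relative clearance = 0.0045 + 0.44 + 0.41 = 0.8545.
With dosing unchanged, AUC scales as 1/CL: 1540 / 0.8545 = 1.80 × 10³ ng·h/mL.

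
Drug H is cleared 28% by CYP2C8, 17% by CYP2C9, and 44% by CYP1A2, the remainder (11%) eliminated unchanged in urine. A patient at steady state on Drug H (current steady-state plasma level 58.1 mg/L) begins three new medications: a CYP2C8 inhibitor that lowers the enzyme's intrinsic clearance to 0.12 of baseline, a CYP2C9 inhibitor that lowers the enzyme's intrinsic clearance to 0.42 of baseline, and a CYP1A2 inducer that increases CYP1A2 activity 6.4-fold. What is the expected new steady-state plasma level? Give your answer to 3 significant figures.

19.2 mg/L

CYP2C8: 0.28 × 0.12 = 0.0336
CYP2C9: 0.17 × 0.42 = 0.0714
CYP1A2: 0.44 × 6.4 = 2.816
Other: 0.11 (unchanged)
CL_new/CL_old = 0.0336 + 0.0714 + 2.816 + 0.11 = 3.031.
Dividing the baseline by the relative clearance: 58.1 / 3.031 = 19.2 mg/L.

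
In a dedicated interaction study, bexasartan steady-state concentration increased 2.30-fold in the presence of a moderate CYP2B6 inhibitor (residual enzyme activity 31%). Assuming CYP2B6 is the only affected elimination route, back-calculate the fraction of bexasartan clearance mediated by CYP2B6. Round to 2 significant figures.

Let x = fm,CYP2B6. Because steady-state concentration ∝ 1/CL, relative clearance fell to 1/2.30 = 0.4348.
Setting x·0.31 + (1 − x) = 0.4348 and solving: x = (0.4348 − 1)/(0.31 − 1) = 0.82.

0.82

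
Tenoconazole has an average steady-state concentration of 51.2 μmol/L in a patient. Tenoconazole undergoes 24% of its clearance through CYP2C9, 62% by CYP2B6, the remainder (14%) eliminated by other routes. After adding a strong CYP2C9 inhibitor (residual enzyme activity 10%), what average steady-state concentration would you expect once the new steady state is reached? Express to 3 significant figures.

65.3 μmol/L

The CYP2C9 pathway (24% of clearance) drops to 0.1× activity: 0.24 × 0.1 = 0.024.
CYP2B6 (62%) and the residual 14% are unaffected.
New clearance relative to baseline: 0.024 + 0.62 + 0.14 = 0.784.
Average steady-state concentration ∝ 1/CL, so new value = 51.2 / 0.784 = 65.3 μmol/L.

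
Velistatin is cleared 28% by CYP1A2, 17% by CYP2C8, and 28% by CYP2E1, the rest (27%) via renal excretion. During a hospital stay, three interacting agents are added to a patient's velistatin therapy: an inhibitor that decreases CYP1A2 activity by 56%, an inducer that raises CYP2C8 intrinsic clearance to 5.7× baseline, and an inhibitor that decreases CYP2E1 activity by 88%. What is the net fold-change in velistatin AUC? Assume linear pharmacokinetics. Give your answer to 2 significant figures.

The CYP1A2 pathway (28% of clearance) is reduced to 0.44× activity: 0.28 × 0.44 = 0.1232.
The CYP2C8 pathway (17% of clearance) is boosted to 5.7× activity: 0.17 × 5.7 = 0.969.
The CYP2E1 pathway (28% of clearance) drops to 0.12× activity: 0.28 × 0.12 = 0.0336.
The remaining 27% of clearance is unaffected.
Relative clearance = 0.1232 + 0.969 + 0.0336 + 0.27 = 1.3958.
Because AUC varies inversely with clearance, the combined effect is 1 / 1.3958 = 0.72.

0.72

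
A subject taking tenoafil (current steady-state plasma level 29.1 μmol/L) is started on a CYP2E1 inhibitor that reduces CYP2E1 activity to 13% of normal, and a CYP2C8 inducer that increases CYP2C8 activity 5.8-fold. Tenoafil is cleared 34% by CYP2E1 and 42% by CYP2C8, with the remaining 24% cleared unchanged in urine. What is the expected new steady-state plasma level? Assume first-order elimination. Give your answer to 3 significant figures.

10.7 μmol/L

The CYP2E1 pathway (34% of clearance) falls to 0.13× activity: 0.34 × 0.13 = 0.0442.
The CYP2C8 pathway (42% of clearance) increases to 5.8× activity: 0.42 × 5.8 = 2.436.
The remaining 24% of clearance is unaffected.
Relative clearance = 0.0442 + 2.436 + 0.24 = 2.7202.
New steady-state plasma level = 29.1 / 2.7202 = 10.7 μmol/L (concentration scales inversely with clearance).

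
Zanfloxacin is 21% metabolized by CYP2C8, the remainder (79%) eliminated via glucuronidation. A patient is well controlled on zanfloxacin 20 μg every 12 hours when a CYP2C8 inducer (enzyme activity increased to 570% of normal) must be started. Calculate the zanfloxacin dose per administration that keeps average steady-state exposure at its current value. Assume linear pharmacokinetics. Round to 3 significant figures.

39.7 μg

CYP2C8: 0.21 × 5.7 = 1.197
Other: 0.79 (unchanged)
Relative clearance = 1.197 + 0.79 = 1.987.
Exposure is unchanged when dose changes in proportion to clearance. New dose = 20 μg × 1.987 = 39.7 μg.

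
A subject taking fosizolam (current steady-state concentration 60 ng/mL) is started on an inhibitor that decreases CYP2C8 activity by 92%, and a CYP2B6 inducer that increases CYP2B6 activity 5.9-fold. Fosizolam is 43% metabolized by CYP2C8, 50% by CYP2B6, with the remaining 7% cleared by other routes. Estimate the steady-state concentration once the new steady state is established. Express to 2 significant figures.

The CYP2C8 pathway (43% of clearance) drops to 0.08× activity: 0.43 × 0.08 = 0.0344.
The CYP2B6 pathway (50% of clearance) rises to 5.9× activity: 0.5 × 5.9 = 2.95.
Non-CYP routes (7%) are unchanged.
Relative clearance = 0.0344 + 2.95 + 0.07 = 3.0544.
Dividing the baseline by the relative clearance: 60 / 3.0544 = 20 ng/mL.

20 ng/mL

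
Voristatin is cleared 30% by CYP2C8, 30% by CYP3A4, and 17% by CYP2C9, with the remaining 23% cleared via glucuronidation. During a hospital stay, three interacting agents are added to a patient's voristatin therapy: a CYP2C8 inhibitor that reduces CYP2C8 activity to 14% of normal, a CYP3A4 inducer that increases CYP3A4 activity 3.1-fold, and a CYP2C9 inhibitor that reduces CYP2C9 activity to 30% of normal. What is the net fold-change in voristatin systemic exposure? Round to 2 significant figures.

0.80

The CYP2C8 pathway (30% of clearance) drops to 0.14× activity: 0.3 × 0.14 = 0.042.
The CYP3A4 pathway (30% of clearance) increases to 3.1× activity: 0.3 × 3.1 = 0.93.
The CYP2C9 pathway (17% of clearance) drops to 0.3× activity: 0.17 × 0.3 = 0.051.
The remaining 23% of clearance is unaffected.
CL_new/CL_old = 0.042 + 0.93 + 0.051 + 0.23 = 1.253.
Systemic exposure ∝ 1/CL: fold-change = 1 / 1.253 = 0.80.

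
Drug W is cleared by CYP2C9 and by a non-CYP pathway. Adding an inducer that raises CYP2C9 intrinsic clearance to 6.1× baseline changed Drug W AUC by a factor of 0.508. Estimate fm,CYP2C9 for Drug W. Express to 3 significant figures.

0.190

CL'/CL = 1 / 0.508 = 1.969
6.1·fm + (1 − fm) = 1.969
fm = (1.969 − 1) / (6.1 − 1) = 0.190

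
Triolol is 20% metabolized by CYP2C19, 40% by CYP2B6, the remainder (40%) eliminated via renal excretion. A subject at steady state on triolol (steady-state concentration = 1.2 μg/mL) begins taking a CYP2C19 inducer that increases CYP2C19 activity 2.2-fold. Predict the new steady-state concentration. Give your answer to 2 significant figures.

0.97 μg/mL

CYP2C19: 0.2 × 2.2 = 0.44
CYP2B6: 0.4 (unchanged)
Other: 0.4 (unchanged)
CL_new/CL_old = 0.44 + 0.4 + 0.4 = 1.24.
With dosing unchanged, steady-state concentration scales as 1/CL: 1.2 / 1.24 = 0.97 μg/mL.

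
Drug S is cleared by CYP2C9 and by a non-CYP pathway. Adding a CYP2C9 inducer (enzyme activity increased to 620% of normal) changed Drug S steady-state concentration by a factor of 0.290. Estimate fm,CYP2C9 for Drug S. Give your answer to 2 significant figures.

Write x for the fraction cleared via CYP2C9. The observed steady-state concentration change means clearance rose to 1/0.290 = 3.448 of baseline.
Only the CYP2C9 route changed, so 3.448 = x·6.2 + (1 − x), giving x = 0.47.

0.47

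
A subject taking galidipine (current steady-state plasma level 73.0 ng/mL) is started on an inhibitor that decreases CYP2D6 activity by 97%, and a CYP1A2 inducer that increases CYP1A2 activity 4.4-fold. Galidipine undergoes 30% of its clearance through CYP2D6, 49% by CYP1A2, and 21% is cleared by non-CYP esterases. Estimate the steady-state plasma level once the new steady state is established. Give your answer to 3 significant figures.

30.7 ng/mL

CYP2D6: 0.3 × 0.03 = 0.009
CYP1A2: 0.49 × 4.4 = 2.156
Other: 0.21 (unchanged)
Relative clearance = 0.009 + 2.156 + 0.21 = 2.375.
Dividing the baseline by the relative clearance: 73.0 / 2.375 = 30.7 ng/mL.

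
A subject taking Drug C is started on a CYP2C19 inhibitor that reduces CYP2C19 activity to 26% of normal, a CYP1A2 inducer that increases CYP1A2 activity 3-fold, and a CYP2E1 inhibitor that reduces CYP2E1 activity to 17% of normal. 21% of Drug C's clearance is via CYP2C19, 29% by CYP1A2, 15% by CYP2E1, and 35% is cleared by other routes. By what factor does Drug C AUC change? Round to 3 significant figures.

0.769

The CYP2C19 pathway (21% of clearance) is reduced to 0.26× activity: 0.21 × 0.26 = 0.0546.
The CYP1A2 pathway (29% of clearance) increases to 3× activity: 0.29 × 3 = 0.87.
The CYP2E1 pathway (15% of clearance) is reduced to 0.17× activity: 0.15 × 0.17 = 0.0255.
Non-CYP routes (35%) are unchanged.
CL_new/CL_old = 0.0546 + 0.87 + 0.0255 + 0.35 = 1.3001.
AUC ∝ 1/CL: fold-change = 1 / 1.3001 = 0.769.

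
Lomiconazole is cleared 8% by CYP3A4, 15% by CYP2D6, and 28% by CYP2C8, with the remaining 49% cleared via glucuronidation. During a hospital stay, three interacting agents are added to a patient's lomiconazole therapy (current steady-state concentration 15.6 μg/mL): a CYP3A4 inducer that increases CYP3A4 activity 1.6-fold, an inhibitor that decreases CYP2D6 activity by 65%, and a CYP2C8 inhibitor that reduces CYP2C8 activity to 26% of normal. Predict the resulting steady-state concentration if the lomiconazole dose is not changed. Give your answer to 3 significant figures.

The CYP3A4 pathway (8% of clearance) rises to 1.6× activity: 0.08 × 1.6 = 0.128.
The CYP2D6 pathway (15% of clearance) falls to 0.35× activity: 0.15 × 0.35 = 0.0525.
The CYP2C8 pathway (28% of clearance) drops to 0.26× activity: 0.28 × 0.26 = 0.0728.
Non-CYP routes (49%) are unchanged.
Relative clearance = 0.128 + 0.0525 + 0.0728 + 0.49 = 0.7433.
New steady-state concentration = 15.6 / 0.7433 = 21.0 μg/mL (concentration scales inversely with clearance).

21.0 μg/mL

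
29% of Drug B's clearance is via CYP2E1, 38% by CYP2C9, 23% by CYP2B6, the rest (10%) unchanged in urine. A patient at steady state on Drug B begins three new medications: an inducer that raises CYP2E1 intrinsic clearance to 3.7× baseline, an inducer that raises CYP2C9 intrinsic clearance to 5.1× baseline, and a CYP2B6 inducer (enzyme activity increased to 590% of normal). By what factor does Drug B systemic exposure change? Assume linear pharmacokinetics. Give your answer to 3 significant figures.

CYP2E1: 0.29 × 3.7 = 1.073
CYP2C9: 0.38 × 5.1 = 1.938
CYP2B6: 0.23 × 5.9 = 1.357
Other: 0.1 (unchanged)
CL_new/CL_old = 1.073 + 1.938 + 1.357 + 0.1 = 4.468.
Because systemic exposure varies inversely with clearance, the combined effect is 1 / 4.468 = 0.224.

0.224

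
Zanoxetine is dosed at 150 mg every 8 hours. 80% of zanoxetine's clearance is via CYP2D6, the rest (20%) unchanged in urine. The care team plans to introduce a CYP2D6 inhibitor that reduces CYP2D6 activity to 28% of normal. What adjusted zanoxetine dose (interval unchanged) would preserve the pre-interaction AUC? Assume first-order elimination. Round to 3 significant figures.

The CYP2D6 pathway (80% of clearance) drops to 0.28× activity: 0.8 × 0.28 = 0.224.
Non-CYP routes (20%) are unchanged.
Relative clearance = 0.224 + 0.2 = 0.424.
To maintain the same steady-state level, dose must scale with clearance: new dose = 150 × 0.424 = 63.6 mg.

63.6 mg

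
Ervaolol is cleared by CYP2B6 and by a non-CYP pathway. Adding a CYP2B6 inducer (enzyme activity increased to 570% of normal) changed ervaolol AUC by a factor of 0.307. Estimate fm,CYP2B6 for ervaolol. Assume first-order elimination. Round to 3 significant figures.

0.480

Let fm be the CYP2B6 fraction. New clearance relative to baseline = fm × 5.7 + (1 − fm).
AUC ratio = 1 / (new CL fraction), so new CL fraction = 1 / 0.307 = 3.257.
fm × 5.7 + 1 − fm = 3.257  ⇒  fm × (5.7 − 1) = 2.257  ⇒  fm = 0.480.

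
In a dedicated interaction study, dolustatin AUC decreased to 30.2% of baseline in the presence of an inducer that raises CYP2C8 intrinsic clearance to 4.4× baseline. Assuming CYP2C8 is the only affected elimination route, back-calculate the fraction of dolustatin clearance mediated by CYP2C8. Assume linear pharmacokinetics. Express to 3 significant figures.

CL'/CL = 1 / 0.302 = 3.311
4.4·fm + (1 − fm) = 3.311
fm = (3.311 − 1) / (4.4 − 1) = 0.680

0.680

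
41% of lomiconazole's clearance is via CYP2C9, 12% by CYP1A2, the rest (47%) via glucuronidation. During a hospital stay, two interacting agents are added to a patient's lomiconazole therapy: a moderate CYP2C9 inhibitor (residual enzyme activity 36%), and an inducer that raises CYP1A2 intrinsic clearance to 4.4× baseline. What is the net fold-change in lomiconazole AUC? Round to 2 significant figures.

0.87

The CYP2C9 pathway (41% of clearance) drops to 0.36× activity: 0.41 × 0.36 = 0.1476.
The CYP1A2 pathway (12% of clearance) rises to 4.4× activity: 0.12 × 4.4 = 0.528.
The remaining 47% of clearance is unaffected.
New clearance relative to baseline: 0.1476 + 0.528 + 0.47 = 1.1456.
Net AUC ratio = 1 / 1.1456 = 0.87.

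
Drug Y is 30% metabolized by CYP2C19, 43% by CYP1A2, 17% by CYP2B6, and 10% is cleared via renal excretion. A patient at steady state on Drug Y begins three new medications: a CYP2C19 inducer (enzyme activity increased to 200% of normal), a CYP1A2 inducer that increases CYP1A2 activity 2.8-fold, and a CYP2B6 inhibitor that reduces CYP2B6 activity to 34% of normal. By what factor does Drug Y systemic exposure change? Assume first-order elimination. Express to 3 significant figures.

CYP2C19: 0.3 × 2 = 0.6
CYP1A2: 0.43 × 2.8 = 1.204
CYP2B6: 0.17 × 0.34 = 0.0578
Other: 0.1 (unchanged)
CL_new/CL_old = 0.6 + 1.204 + 0.0578 + 0.1 = 1.9618.
Because systemic exposure varies inversely with clearance, the combined effect is 1 / 1.9618 = 0.510.

0.510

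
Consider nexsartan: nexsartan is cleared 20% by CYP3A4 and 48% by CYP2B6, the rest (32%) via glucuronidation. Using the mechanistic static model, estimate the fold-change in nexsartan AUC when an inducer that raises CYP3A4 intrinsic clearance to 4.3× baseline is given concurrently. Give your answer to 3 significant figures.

0.602

The CYP3A4 pathway (20% of clearance) rises to 4.3× activity: 0.2 × 4.3 = 0.86.
CYP2B6 (48%) and the residual 32% are unaffected.
New clearance relative to baseline: 0.86 + 0.48 + 0.32 = 1.66.
Since AUC ∝ 1/CL, the ratio is 1 / 1.66 = 0.602.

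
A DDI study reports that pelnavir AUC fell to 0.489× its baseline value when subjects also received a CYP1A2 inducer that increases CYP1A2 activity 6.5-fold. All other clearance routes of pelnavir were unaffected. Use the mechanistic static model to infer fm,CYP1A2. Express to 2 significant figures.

Let x = fm,CYP1A2. Because AUC ∝ 1/CL, relative clearance rose to 1/0.489 = 2.045.
Only the CYP1A2 route changed, so 2.045 = x·6.5 + (1 − x), giving x = 0.19.

0.19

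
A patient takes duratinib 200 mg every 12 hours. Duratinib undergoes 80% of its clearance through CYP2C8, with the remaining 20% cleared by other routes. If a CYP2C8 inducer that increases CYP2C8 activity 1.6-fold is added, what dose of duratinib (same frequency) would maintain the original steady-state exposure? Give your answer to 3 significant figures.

The CYP2C8 pathway (80% of clearance) rises to 1.6× activity: 0.8 × 1.6 = 1.28.
Non-CYP routes (20%) are unchanged.
CL_new/CL_old = 1.28 + 0.2 = 1.48.
To maintain the same steady-state level, dose must scale with clearance: new dose = 200 × 1.48 = 296 mg.

296 mg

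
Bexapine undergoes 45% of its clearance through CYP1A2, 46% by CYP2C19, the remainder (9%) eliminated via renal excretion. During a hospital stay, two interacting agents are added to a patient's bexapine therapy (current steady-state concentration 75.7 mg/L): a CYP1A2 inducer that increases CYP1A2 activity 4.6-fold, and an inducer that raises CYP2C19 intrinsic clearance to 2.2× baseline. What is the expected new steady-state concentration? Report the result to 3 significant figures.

23.9 mg/L

The CYP1A2 pathway (45% of clearance) rises to 4.6× activity: 0.45 × 4.6 = 2.07.
The CYP2C19 pathway (46% of clearance) rises to 2.2× activity: 0.46 × 2.2 = 1.012.
Non-CYP routes (9%) are unchanged.
Relative clearance = 2.07 + 1.012 + 0.09 = 3.172.
Dividing the baseline by the relative clearance: 75.7 / 3.172 = 23.9 mg/L.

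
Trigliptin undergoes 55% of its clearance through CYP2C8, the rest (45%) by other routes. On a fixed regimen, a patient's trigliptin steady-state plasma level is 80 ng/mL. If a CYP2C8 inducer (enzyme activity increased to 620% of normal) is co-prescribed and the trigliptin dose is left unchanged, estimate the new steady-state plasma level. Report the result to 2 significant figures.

21 ng/mL

CYP2C8: 0.55 × 6.2 = 3.41
Other: 0.45 (unchanged)
Relative clearance = 3.41 + 0.45 = 3.86.
New steady-state plasma level = baseline ÷ relative clearance = 80 / 3.86 = 21 ng/mL.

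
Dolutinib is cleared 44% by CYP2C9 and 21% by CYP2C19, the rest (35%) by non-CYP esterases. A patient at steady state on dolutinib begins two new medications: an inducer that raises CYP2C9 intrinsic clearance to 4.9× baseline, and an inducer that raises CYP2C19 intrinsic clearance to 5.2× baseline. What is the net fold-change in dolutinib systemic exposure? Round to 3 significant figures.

0.278

The CYP2C9 pathway (44% of clearance) increases to 4.9× activity: 0.44 × 4.9 = 2.156.
The CYP2C19 pathway (21% of clearance) rises to 5.2× activity: 0.21 × 5.2 = 1.092.
Non-CYP routes (35%) are unchanged.
CL_new/CL_old = 2.156 + 1.092 + 0.35 = 3.598.
Net systemic exposure ratio = 1 / 3.598 = 0.278.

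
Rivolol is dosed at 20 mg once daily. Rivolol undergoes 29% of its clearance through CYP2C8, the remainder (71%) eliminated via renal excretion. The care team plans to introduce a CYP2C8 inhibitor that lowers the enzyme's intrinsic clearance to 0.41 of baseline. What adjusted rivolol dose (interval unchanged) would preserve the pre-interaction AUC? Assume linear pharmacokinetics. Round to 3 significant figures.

CYP2C8: 0.29 × 0.41 = 0.1189
Other: 0.71 (unchanged)
CL_new/CL_old = 0.1189 + 0.71 = 0.8289.
To maintain the same steady-state level, dose must scale with clearance: new dose = 20 × 0.8289 = 16.6 mg.

16.6 mg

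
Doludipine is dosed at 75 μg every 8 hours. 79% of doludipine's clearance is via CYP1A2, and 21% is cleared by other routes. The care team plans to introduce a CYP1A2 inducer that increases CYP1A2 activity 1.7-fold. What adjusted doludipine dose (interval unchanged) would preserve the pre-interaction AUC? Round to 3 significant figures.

116 μg

CYP1A2: 0.79 × 1.7 = 1.343
Other: 0.21 (unchanged)
CL_new/CL_old = 1.343 + 0.21 = 1.553.
To maintain the same steady-state level, dose must scale with clearance: new dose = 75 × 1.553 = 116 μg.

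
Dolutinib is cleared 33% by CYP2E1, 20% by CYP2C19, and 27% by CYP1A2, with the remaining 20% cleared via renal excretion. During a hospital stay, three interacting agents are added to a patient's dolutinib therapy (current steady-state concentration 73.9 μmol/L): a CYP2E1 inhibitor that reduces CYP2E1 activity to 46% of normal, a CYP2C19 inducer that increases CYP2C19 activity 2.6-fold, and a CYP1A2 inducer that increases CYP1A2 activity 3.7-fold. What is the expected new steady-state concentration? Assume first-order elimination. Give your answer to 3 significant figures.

39.5 μmol/L

The CYP2E1 pathway (33% of clearance) drops to 0.46× activity: 0.33 × 0.46 = 0.1518.
The CYP2C19 pathway (20% of clearance) increases to 2.6× activity: 0.2 × 2.6 = 0.52.
The CYP1A2 pathway (27% of clearance) rises to 3.7× activity: 0.27 × 3.7 = 0.999.
The remaining 20% of clearance is unaffected.
New clearance relative to baseline: 0.1518 + 0.52 + 0.999 + 0.2 = 1.8708.
New steady-state concentration = 73.9 / 1.8708 = 39.5 μmol/L (concentration scales inversely with clearance).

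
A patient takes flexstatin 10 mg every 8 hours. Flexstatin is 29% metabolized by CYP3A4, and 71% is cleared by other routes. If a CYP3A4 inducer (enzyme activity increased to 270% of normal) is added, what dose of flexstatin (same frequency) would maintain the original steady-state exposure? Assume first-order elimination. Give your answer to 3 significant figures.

The CYP3A4 pathway (29% of clearance) is boosted to 2.7× activity: 0.29 × 2.7 = 0.783.
Non-CYP routes (71%) are unchanged.
CL_new/CL_old = 0.783 + 0.71 = 1.493.
Css,avg = (dose rate)/CL, so holding Css fixed requires dose ∝ CL: 10 × 1.493 = 14.9 mg.

14.9 mg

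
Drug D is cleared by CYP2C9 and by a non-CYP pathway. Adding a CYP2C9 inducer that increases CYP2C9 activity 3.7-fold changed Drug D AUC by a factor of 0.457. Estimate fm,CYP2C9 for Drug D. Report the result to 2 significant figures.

0.44

CL'/CL = 1 / 0.457 = 2.188
3.7·fm + (1 − fm) = 2.188
fm = (2.188 − 1) / (3.7 − 1) = 0.44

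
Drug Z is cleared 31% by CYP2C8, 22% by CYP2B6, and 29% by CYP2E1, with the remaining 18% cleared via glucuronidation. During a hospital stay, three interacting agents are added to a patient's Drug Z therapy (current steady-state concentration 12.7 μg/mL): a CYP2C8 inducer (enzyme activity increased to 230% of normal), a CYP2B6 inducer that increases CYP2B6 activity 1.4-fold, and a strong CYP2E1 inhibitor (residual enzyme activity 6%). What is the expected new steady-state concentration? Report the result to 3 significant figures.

CYP2C8: 0.31 × 2.3 = 0.713
CYP2B6: 0.22 × 1.4 = 0.308
CYP2E1: 0.29 × 0.06 = 0.0174
Other: 0.18 (unchanged)
New clearance relative to baseline: 0.713 + 0.308 + 0.0174 + 0.18 = 1.2184.
Steady-state concentration ∝ 1/CL: new value = 12.7 / 1.2184 = 10.4 μg/mL.

10.4 μg/mL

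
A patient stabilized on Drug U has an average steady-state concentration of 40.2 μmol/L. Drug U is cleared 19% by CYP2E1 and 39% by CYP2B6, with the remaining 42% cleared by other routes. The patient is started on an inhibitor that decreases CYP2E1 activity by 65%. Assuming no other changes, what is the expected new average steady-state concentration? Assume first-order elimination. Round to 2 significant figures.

CYP2E1: 0.19 × 0.35 = 0.0665
CYP2B6: 0.39 (unchanged)
Other: 0.42 (unchanged)
CL_new/CL_old = 0.0665 + 0.39 + 0.42 = 0.8765.
With dosing unchanged, average steady-state concentration scales as 1/CL: 40.2 / 0.8765 = 46 μmol/L.

46 μmol/L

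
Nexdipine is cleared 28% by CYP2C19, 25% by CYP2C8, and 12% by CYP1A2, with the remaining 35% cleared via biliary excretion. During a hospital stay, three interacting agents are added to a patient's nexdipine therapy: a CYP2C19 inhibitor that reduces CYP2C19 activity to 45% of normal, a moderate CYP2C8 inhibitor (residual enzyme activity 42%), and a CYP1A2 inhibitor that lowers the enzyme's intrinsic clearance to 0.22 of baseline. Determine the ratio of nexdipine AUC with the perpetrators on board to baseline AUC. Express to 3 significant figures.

CYP2C19: 0.28 × 0.45 = 0.126
CYP2C8: 0.25 × 0.42 = 0.105
CYP1A2: 0.12 × 0.22 = 0.0264
Other: 0.35 (unchanged)
New clearance relative to baseline: 0.126 + 0.105 + 0.0264 + 0.35 = 0.6074.
Because AUC varies inversely with clearance, the combined effect is 1 / 0.6074 = 1.65.

1.65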